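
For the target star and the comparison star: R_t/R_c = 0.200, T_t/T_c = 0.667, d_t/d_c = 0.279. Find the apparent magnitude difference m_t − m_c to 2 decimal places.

L_t/L_c = (0.200)²(0.667)⁴ = 0.007917.
F_t/F_c = (L_t/L_c)/(d_t/d_c)² = 0.007917/0.07784 = 0.1017.
m_t − m_c = −2.5 log₁₀(0.1017) = 2.48.

2.48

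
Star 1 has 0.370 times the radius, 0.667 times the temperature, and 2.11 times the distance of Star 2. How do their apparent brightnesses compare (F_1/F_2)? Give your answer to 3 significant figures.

L_1/L_2 = (R_1/R_2)²(T_1/T_2)⁴ = (0.370)² × (0.667)⁴ = 0.02710.
F_1/F_2 = (L_1/L_2)/(d_1/d_2)² = 0.02710 / (2.11)² = 0.006086.

0.00609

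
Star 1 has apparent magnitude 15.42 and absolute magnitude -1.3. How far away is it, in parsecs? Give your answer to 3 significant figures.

2.21×10^4 pc

m − M = 5 log₁₀(d/10 pc)
15.42 − (-1.3) = 16.72 = 5 log₁₀(d/10)
d = 10 × 10^(16.72/5) = 10 × 10^3.344 = 2.208×10^4 pc.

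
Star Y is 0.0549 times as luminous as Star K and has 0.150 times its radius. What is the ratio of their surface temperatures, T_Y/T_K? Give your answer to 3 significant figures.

1.25

L ∝ R²T⁴ gives T ∝ (L/R²)^(1/4), so
T_Y/T_K = (0.0549 / 0.150²)^(1/4) = (2.440)^(1/4) = 1.250.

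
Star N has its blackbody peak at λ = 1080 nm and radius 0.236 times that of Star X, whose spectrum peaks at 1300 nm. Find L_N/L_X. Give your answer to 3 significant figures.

Wien's law gives T ∝ 1/λ_max, so T_N/T_X = λ_X/λ_N = 1300/1080 = 1.204.
Then L ∝ R²T⁴ gives L_N/L_X = (0.236)² × (1.204)⁴ = 0.05570 × 2.099 = 0.1169.

0.117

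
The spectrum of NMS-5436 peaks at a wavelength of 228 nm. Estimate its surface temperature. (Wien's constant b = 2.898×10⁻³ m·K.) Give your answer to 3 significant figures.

1.27×10^4 K

T = b/λ_max = 2.898×10⁻³ / (228×10⁻⁹) = 1.271×10^4 K.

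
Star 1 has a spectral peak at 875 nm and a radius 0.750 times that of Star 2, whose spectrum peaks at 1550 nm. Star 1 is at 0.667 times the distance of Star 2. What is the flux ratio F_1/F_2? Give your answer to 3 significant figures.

Wien's law: T_1/T_2 = λ_2/λ_1 = 1550/875 = 1.771.
L_1/L_2 = (R_1/R_2)²(T_1/T_2)⁴ = (0.750)²(1.771)⁴ = 5.539.
F_1/F_2 = (L_1/L_2)/(d_1/d_2)² = 5.539/(0.667)² = 12.45.

12.4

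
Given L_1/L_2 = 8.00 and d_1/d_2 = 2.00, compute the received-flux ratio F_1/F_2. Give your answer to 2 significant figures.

2.0

F = L/(4πd²), so F_1/F_2 = (L_1/L_2) / (d_1/d_2)²
= 8.00 / (2.00)² = 8.00 / 4.000 = 2.000.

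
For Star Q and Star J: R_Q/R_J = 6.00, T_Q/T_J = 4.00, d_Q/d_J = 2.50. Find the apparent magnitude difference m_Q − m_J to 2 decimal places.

L_Q/L_J = (6.00)²(4.00)⁴ = 9216.
F_Q/F_J = (L_Q/L_J)/(d_Q/d_J)² = 9216/6.250 = 1475.
m_Q − m_J = −2.5 log₁₀(1475) = -7.92.

-7.92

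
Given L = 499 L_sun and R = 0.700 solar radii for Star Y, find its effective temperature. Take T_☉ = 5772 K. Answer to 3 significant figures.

3.26×10^4 K

T/T_☉ = (L/L_☉)^(1/4) / (R/R_☉)^(1/2)
T = 5772 × (499)^(1/4) / √(0.700) = 5772 × 4.726 / 0.8367 = 3.261×10^4 K.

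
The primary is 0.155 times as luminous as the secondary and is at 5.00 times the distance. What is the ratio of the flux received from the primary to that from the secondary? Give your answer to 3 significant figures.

F = L/(4πd²), so F_p/F_s = (L_p/L_s) / (d_p/d_s)²
= 0.155 / (5.00)² = 0.155 / 25.00 = 0.006200.

0.00620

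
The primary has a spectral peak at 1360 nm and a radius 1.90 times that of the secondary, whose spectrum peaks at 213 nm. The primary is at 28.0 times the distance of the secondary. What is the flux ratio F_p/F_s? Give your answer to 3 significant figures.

2.77×10^-6

Wien's law: T_p/T_s = λ_s/λ_p = 213/1360 = 0.1566.
L_p/L_s = (R_p/R_s)²(T_p/T_s)⁴ = (1.90)²(0.1566)⁴ = 0.002172.
F_p/F_s = (L_p/L_s)/(d_p/d_s)² = 0.002172/(28.0)² = 2.770×10^-6.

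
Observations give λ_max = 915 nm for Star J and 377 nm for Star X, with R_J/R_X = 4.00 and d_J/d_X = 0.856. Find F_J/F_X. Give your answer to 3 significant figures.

Wien's law: T_J/T_X = λ_X/λ_J = 377/915 = 0.4120.
L_J/L_X = (R_J/R_X)²(T_J/T_X)⁴ = (4.00)²(0.4120)⁴ = 0.4611.
F_J/F_X = (L_J/L_X)/(d_J/d_X)² = 0.4611/(0.856)² = 0.6293.

0.629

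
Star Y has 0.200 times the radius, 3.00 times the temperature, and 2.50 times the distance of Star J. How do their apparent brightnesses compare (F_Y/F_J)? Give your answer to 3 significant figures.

0.518

L_Y/L_J = (R_Y/R_J)²(T_Y/T_J)⁴ = (0.200)² × (3.00)⁴ = 3.240.
F_Y/F_J = (L_Y/L_J)/(d_Y/d_J)² = 3.240 / (2.50)² = 0.5184.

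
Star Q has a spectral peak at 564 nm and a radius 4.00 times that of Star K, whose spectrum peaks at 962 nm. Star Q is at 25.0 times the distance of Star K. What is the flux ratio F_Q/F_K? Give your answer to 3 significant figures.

Wien's law: T_Q/T_K = λ_K/λ_Q = 962/564 = 1.706.
L_Q/L_K = (R_Q/R_K)²(T_Q/T_K)⁴ = (4.00)²(1.706)⁴ = 135.4.
F_Q/F_K = (L_Q/L_K)/(d_Q/d_K)² = 135.4/(25.0)² = 0.2167.

0.217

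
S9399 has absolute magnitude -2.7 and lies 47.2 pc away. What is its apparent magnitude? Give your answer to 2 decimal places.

0.67

m = M + 5 log₁₀(d/10 pc) = -2.7 + 5 log₁₀(47.2/10)
  = -2.7 + 5 × 0.674 = -2.7 + 3.37 = 0.67.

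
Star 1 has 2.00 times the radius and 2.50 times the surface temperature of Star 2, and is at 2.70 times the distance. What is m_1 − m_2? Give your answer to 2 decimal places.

-3.33

L_1/L_2 = (2.00)²(2.50)⁴ = 156.2.
F_1/F_2 = (L_1/L_2)/(d_1/d_2)² = 156.2/7.290 = 21.43.
m_1 − m_2 = −2.5 log₁₀(21.43) = -3.33.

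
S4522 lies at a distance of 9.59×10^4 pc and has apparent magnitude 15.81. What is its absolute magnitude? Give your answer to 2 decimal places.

M = m − 5 log₁₀(d/10 pc) = 15.81 − 5 log₁₀(9.59×10^4/10)
  = 15.81 − 5 × 3.982 = 15.81 − 19.91 = -4.10.

-4.10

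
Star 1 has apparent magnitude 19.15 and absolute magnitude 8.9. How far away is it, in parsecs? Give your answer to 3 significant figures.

1.12×10^3 pc

m − M = 5 log₁₀(d/10 pc)
19.15 − (8.9) = 10.25 = 5 log₁₀(d/10)
d = 10 × 10^(10.25/5) = 10 × 10^2.050 = 1122 pc.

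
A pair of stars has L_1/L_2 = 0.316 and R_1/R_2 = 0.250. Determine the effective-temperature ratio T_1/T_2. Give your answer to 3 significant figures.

1.50

L ∝ R²T⁴ gives T ∝ (L/R²)^(1/4), so
T_1/T_2 = (0.316 / 0.250²)^(1/4) = (5.056)^(1/4) = 1.500.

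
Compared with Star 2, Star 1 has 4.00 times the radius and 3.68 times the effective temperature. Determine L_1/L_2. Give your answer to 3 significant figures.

From the Stefan–Boltzmann law, L ∝ R²T⁴, so
L_1/L_2 = (R_1/R_2)² (T_1/T_2)⁴ = (4.00)² × (3.68)⁴ = 16.00 × 183.4 = 2934.

2.93×10^3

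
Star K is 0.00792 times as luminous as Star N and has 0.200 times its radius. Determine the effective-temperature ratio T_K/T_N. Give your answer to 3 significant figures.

0.667

L ∝ R²T⁴ gives T ∝ (L/R²)^(1/4), so
T_K/T_N = (0.00792 / 0.200²)^(1/4) = (0.1980)^(1/4) = 0.6671.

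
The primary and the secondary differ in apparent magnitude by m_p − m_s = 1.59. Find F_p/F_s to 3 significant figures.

F_p/F_s = 10^(−(m_p − m_s)/2.5) = 10^(-1.59/2.5) = 10^-0.636 = 0.2312.

0.231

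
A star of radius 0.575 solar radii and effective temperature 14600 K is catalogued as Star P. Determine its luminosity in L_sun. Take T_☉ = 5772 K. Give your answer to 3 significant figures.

13.5 L_sun

L/L_☉ = (R/R_☉)² (T/T_☉)⁴ = (0.575)² × (14600/5772)⁴
       = 0.3306 × (2.529)⁴ = 0.3306 × 40.94 = 13.53.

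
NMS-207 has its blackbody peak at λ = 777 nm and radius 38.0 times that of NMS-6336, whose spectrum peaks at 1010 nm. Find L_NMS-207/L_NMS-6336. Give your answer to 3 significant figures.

Wien's law gives T ∝ 1/λ_max, so T_NMS-207/T_NMS-6336 = λ_NMS-6336/λ_NMS-207 = 1010/777 = 1.300.
Then L ∝ R²T⁴ gives L_NMS-207/L_NMS-6336 = (38.0)² × (1.300)⁴ = 1444 × 2.855 = 4123.

4.12×10^3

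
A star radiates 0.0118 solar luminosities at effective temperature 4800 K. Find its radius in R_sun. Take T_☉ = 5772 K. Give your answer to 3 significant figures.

0.157 R_sun

R/R_☉ = √(L/L_☉) / (T/T_☉)² = √(0.0118) / (0.8316)²
       = 0.1086 / 0.6916 = 0.1571.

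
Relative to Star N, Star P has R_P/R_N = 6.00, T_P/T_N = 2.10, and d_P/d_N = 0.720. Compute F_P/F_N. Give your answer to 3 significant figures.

1.35×10^3

L_P/L_N = (R_P/R_N)²(T_P/T_N)⁴ = (6.00)² × (2.10)⁴ = 700.1.
F_P/F_N = (L_P/L_N)/(d_P/d_N)² = 700.1 / (0.720)² = 1351.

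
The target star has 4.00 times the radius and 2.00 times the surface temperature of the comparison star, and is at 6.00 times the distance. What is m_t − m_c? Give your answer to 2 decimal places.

L_t/L_c = (4.00)²(2.00)⁴ = 256.0.
F_t/F_c = (L_t/L_c)/(d_t/d_c)² = 256.0/36.00 = 7.111.
m_t − m_c = −2.5 log₁₀(7.111) = -2.13.

-2.13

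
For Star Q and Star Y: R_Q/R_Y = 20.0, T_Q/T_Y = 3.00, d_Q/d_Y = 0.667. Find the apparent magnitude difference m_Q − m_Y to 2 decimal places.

-12.16

L_Q/L_Y = (20.0)²(3.00)⁴ = 3.240×10^4.
F_Q/F_Y = (L_Q/L_Y)/(d_Q/d_Y)² = 3.240×10^4/0.4449 = 7.283×10^4.
m_Q − m_Y = −2.5 log₁₀(7.283×10^4) = -12.16.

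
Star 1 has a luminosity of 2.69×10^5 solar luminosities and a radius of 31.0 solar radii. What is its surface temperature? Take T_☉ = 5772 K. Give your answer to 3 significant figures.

2.36×10^4 K

T/T_☉ = (L/L_☉)^(1/4) / (R/R_☉)^(1/2)
T = 5772 × (2.69×10^5)^(1/4) / √(31.0) = 5772 × 22.77 / 5.568 = 2.361×10^4 K.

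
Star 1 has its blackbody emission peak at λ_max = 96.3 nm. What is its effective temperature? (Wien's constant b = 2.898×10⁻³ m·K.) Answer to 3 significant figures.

3.01×10^4 K

T = b/λ_max = 2.898×10⁻³ / (96.3×10⁻⁹) = 3.009×10^4 K.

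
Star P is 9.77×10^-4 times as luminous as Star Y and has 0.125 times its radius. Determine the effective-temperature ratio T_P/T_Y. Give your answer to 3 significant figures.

0.500

L ∝ R²T⁴ gives T ∝ (L/R²)^(1/4), so
T_P/T_Y = (9.77×10^-4 / 0.125²)^(1/4) = (0.06253)^(1/4) = 0.5001.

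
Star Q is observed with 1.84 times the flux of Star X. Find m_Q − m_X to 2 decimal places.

-0.66

m_Q − m_X = −2.5 log₁₀(F_Q/F_X) = −2.5 log₁₀(1.84) = −2.5 × (0.265) = -0.662.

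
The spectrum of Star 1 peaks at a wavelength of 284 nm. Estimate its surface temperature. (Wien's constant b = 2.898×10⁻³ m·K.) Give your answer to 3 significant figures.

T = b/λ_max = 2.898×10⁻³ / (284×10⁻⁹) = 1.020×10^4 K.

1.02×10^4 K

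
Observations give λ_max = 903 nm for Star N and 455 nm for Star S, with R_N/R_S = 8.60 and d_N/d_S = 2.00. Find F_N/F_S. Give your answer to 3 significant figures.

Wien's law: T_N/T_S = λ_S/λ_N = 455/903 = 0.5039.
L_N/L_S = (R_N/R_S)²(T_N/T_S)⁴ = (8.60)²(0.5039)⁴ = 4.768.
F_N/F_S = (L_N/L_S)/(d_N/d_S)² = 4.768/(2.00)² = 1.192.

1.19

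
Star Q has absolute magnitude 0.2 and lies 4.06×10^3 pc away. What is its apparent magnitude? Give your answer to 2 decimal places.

m = M + 5 log₁₀(d/10 pc) = 0.2 + 5 log₁₀(4.06×10^3/10)
  = 0.2 + 5 × 2.609 = 0.2 + 13.04 = 13.24.

13.24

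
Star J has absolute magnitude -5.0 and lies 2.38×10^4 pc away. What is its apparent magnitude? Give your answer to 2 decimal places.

m = M + 5 log₁₀(d/10 pc) = -5.0 + 5 log₁₀(2.38×10^4/10)
  = -5.0 + 5 × 3.377 = -5.0 + 16.88 = 11.88.

11.88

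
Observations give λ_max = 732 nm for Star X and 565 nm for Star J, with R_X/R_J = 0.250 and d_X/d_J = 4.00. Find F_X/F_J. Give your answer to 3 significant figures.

Wien's law: T_X/T_J = λ_J/λ_X = 565/732 = 0.7719.
L_X/L_J = (R_X/R_J)²(T_X/T_J)⁴ = (0.250)²(0.7719)⁴ = 0.02218.
F_X/F_J = (L_X/L_J)/(d_X/d_J)² = 0.02218/(4.00)² = 0.001386.

0.00139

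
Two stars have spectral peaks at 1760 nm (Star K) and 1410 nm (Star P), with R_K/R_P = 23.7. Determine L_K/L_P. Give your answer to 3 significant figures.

Wien's law gives T ∝ 1/λ_max, so T_K/T_P = λ_P/λ_K = 1410/1760 = 0.8011.
Then L ∝ R²T⁴ gives L_K/L_P = (23.7)² × (0.8011)⁴ = 561.7 × 0.4119 = 231.4.

231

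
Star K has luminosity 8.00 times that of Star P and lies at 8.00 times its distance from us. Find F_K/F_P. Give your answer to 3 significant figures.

0.125

F = L/(4πd²), so F_K/F_P = (L_K/L_P) / (d_K/d_P)²
= 8.00 / (8.00)² = 8.00 / 64.00 = 0.1250.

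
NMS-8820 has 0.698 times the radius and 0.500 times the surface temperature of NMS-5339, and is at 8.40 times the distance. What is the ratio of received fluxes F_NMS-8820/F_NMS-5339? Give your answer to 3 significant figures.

4.32×10^-4

L_NMS-8820/L_NMS-5339 = (R_NMS-8820/R_NMS-5339)²(T_NMS-8820/T_NMS-5339)⁴ = (0.698)² × (0.500)⁴ = 0.03045.
F_NMS-8820/F_NMS-5339 = (L_NMS-8820/L_NMS-5339)/(d_NMS-8820/d_NMS-5339)² = 0.03045 / (8.40)² = 4.316×10^-4.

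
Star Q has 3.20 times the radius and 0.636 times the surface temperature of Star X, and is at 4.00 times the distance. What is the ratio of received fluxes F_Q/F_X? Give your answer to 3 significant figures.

0.105

L_Q/L_X = (R_Q/R_X)²(T_Q/T_X)⁴ = (3.20)² × (0.636)⁴ = 1.675.
F_Q/F_X = (L_Q/L_X)/(d_Q/d_X)² = 1.675 / (4.00)² = 0.1047.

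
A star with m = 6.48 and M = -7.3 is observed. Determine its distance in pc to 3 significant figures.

5.70×10^3 pc

m − M = 5 log₁₀(d/10 pc)
6.48 − (-7.3) = 13.78 = 5 log₁₀(d/10)
d = 10 × 10^(13.78/5) = 10 × 10^2.756 = 5702 pc.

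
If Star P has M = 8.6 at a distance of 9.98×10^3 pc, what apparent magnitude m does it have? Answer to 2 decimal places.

23.60

m = M + 5 log₁₀(d/10 pc) = 8.6 + 5 log₁₀(9.98×10^3/10)
  = 8.6 + 5 × 2.999 = 8.6 + 15.00 = 23.60.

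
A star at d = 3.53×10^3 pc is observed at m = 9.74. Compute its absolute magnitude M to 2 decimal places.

-3.00

M = m − 5 log₁₀(d/10 pc) = 9.74 − 5 log₁₀(3.53×10^3/10)
  = 9.74 − 5 × 2.548 = 9.74 − 12.74 = -3.00.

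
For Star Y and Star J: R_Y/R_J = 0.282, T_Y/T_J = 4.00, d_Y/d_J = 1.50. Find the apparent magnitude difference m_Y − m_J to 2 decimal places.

-2.39

L_Y/L_J = (0.282)²(4.00)⁴ = 20.36.
F_Y/F_J = (L_Y/L_J)/(d_Y/d_J)² = 20.36/2.250 = 9.048.
m_Y − m_J = −2.5 log₁₀(9.048) = -2.39.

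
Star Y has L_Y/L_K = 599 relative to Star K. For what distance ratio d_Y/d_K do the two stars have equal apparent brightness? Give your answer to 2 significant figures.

Equal flux requires L_Y/d_Y² = L_K/d_K², so d_Y/d_K = √(L_Y/L_K)
= √(599) = 24.47.

24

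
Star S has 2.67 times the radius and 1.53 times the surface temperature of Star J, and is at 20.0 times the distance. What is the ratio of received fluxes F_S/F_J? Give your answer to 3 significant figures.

L_S/L_J = (R_S/R_J)²(T_S/T_J)⁴ = (2.67)² × (1.53)⁴ = 39.07.
F_S/F_J = (L_S/L_J)/(d_S/d_J)² = 39.07 / (20.0)² = 0.09766.

0.0977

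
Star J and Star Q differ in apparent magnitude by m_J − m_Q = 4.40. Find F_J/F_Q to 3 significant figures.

F_J/F_Q = 10^(−(m_J − m_Q)/2.5) = 10^(-4.40/2.5) = 10^-1.760 = 0.01738.

0.0174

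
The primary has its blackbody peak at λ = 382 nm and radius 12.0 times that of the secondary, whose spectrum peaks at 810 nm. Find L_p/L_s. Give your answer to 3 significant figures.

Wien's law gives T ∝ 1/λ_max, so T_p/T_s = λ_s/λ_p = 810/382 = 2.120.
Then L ∝ R²T⁴ gives L_p/L_s = (12.0)² × (2.120)⁴ = 144.0 × 20.22 = 2911.

2.91×10^3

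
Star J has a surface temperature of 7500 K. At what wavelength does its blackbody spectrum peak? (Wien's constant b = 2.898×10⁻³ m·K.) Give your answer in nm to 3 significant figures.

386 nm

λ_max = b/T = 2.898×10⁻³ / 7500 = 3.86×10^-7 m = 386.4 nm.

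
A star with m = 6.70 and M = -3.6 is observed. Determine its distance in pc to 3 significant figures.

1.15×10^3 pc

m − M = 5 log₁₀(d/10 pc)
6.70 − (-3.6) = 10.30 = 5 log₁₀(d/10)
d = 10 × 10^(10.30/5) = 10 × 10^2.060 = 1148 pc.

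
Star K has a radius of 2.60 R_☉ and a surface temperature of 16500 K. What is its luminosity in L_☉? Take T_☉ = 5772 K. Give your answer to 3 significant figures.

L/L_☉ = (R/R_☉)² (T/T_☉)⁴ = (2.60)² × (16500/5772)⁴
       = 6.760 × (2.859)⁴ = 6.760 × 66.78 = 451.4.

451 L_☉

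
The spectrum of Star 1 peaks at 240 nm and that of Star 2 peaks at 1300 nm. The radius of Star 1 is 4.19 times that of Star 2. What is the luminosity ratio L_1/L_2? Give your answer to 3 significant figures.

Wien's law gives T ∝ 1/λ_max, so T_1/T_2 = λ_2/λ_1 = 1300/240 = 5.417.
Then L ∝ R²T⁴ gives L_1/L_2 = (4.19)² × (5.417)⁴ = 17.56 × 860.9 = 1.511×10^4.

1.51×10^4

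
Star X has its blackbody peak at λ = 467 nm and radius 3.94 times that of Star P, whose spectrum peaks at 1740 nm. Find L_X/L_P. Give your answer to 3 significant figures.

2.99×10^3

Wien's law gives T ∝ 1/λ_max, so T_X/T_P = λ_P/λ_X = 1740/467 = 3.726.
Then L ∝ R²T⁴ gives L_X/L_P = (3.94)² × (3.726)⁴ = 15.52 × 192.7 = 2992.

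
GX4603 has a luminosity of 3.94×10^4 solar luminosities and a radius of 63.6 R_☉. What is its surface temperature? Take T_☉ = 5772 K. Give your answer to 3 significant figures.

1.02×10^4 K

T/T_☉ = (L/L_☉)^(1/4) / (R/R_☉)^(1/2)
T = 5772 × (3.94×10^4)^(1/4) / √(63.6) = 5772 × 14.09 / 7.975 = 1.020×10^4 K.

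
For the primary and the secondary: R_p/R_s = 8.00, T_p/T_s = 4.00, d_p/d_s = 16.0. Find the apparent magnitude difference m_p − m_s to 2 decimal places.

-4.52

L_p/L_s = (8.00)²(4.00)⁴ = 1.638×10^4.
F_p/F_s = (L_p/L_s)/(d_p/d_s)² = 1.638×10^4/256.0 = 64.00.
m_p − m_s = −2.5 log₁₀(64.00) = -4.52.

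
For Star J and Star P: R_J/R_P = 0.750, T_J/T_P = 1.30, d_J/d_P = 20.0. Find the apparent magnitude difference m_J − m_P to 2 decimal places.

5.99

L_J/L_P = (0.750)²(1.30)⁴ = 1.607.
F_J/F_P = (L_J/L_P)/(d_J/d_P)² = 1.607/400.0 = 0.004016.
m_J − m_P = −2.5 log₁₀(0.004016) = 5.99.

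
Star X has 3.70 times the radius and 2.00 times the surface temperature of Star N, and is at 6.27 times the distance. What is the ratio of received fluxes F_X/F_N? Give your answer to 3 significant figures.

L_X/L_N = (R_X/R_N)²(T_X/T_N)⁴ = (3.70)² × (2.00)⁴ = 219.0.
F_X/F_N = (L_X/L_N)/(d_X/d_N)² = 219.0 / (6.27)² = 5.572.

5.57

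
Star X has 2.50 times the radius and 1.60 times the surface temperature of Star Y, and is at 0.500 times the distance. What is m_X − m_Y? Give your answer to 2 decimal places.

-5.54

L_X/L_Y = (2.50)²(1.60)⁴ = 40.96.
F_X/F_Y = (L_X/L_Y)/(d_X/d_Y)² = 40.96/0.2500 = 163.8.
m_X − m_Y = −2.5 log₁₀(163.8) = -5.54.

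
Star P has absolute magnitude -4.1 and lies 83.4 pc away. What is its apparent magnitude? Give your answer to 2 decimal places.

0.51

m = M + 5 log₁₀(d/10 pc) = -4.1 + 5 log₁₀(83.4/10)
  = -4.1 + 5 × 0.921 = -4.1 + 4.61 = 0.51.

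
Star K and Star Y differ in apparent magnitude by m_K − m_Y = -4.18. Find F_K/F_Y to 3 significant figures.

47.0

F_K/F_Y = 10^(−(m_K − m_Y)/2.5) = 10^(4.18/2.5) = 10^1.672 = 46.99.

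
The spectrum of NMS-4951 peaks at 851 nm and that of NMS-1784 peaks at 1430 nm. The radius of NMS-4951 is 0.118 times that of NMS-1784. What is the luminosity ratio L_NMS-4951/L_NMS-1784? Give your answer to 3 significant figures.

Wien's law gives T ∝ 1/λ_max, so T_NMS-4951/T_NMS-1784 = λ_NMS-1784/λ_NMS-4951 = 1430/851 = 1.680.
Then L ∝ R²T⁴ gives L_NMS-4951/L_NMS-1784 = (0.118)² × (1.680)⁴ = 0.01392 × 7.973 = 0.1110.

0.111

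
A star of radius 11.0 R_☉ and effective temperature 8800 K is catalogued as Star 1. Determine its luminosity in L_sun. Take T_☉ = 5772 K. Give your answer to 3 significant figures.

L/L_☉ = (R/R_☉)² (T/T_☉)⁴ = (11.0)² × (8800/5772)⁴
       = 121.0 × (1.525)⁴ = 121.0 × 5.403 = 653.7.

654 L_sun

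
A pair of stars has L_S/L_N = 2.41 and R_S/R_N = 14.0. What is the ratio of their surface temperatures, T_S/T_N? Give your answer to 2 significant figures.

L ∝ R²T⁴ gives T ∝ (L/R²)^(1/4), so
T_S/T_N = (2.41 / 14.0²)^(1/4) = (0.01230)^(1/4) = 0.3330.

0.33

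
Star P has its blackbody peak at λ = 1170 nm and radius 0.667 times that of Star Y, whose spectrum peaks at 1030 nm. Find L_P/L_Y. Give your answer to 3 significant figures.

Wien's law gives T ∝ 1/λ_max, so T_P/T_Y = λ_Y/λ_P = 1030/1170 = 0.8803.
Then L ∝ R²T⁴ gives L_P/L_Y = (0.667)² × (0.8803)⁴ = 0.4449 × 0.6006 = 0.2672.

0.267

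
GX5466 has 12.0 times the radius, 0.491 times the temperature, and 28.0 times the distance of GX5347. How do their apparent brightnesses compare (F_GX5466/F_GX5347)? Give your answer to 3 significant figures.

0.0107

L_GX5466/L_GX5347 = (R_GX5466/R_GX5347)²(T_GX5466/T_GX5347)⁴ = (12.0)² × (0.491)⁴ = 8.369.
F_GX5466/F_GX5347 = (L_GX5466/L_GX5347)/(d_GX5466/d_GX5347)² = 8.369 / (28.0)² = 0.01068.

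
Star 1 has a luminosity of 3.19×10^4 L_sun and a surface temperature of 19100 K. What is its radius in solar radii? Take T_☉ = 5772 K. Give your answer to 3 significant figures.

R/R_☉ = √(L/L_☉) / (T/T_☉)² = √(3.19×10^4) / (3.309)²
       = 178.6 / 10.95 = 16.31.

16.3 solar radii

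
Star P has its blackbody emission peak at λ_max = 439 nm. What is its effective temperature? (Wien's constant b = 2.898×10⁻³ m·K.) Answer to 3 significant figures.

T = b/λ_max = 2.898×10⁻³ / (439×10⁻⁹) = 6601 K.

6.60×10^3 K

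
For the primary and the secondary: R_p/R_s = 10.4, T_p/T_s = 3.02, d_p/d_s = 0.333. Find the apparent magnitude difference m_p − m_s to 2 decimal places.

-12.27

L_p/L_s = (10.4)²(3.02)⁴ = 8997.
F_p/F_s = (L_p/L_s)/(d_p/d_s)² = 8997/0.1109 = 8.113×10^4.
m_p − m_s = −2.5 log₁₀(8.113×10^4) = -12.27.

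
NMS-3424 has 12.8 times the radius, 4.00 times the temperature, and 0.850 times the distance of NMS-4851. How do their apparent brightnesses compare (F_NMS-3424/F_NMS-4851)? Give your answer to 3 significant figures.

5.81×10^4

L_NMS-3424/L_NMS-4851 = (R_NMS-3424/R_NMS-4851)²(T_NMS-3424/T_NMS-4851)⁴ = (12.8)² × (4.00)⁴ = 4.194×10^4.
F_NMS-3424/F_NMS-4851 = (L_NMS-3424/L_NMS-4851)/(d_NMS-3424/d_NMS-4851)² = 4.194×10^4 / (0.850)² = 5.805×10^4.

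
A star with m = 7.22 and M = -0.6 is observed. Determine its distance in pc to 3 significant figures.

m − M = 5 log₁₀(d/10 pc)
7.22 − (-0.6) = 7.82 = 5 log₁₀(d/10)
d = 10 × 10^(7.82/5) = 10 × 10^1.564 = 366.4 pc.

366 pc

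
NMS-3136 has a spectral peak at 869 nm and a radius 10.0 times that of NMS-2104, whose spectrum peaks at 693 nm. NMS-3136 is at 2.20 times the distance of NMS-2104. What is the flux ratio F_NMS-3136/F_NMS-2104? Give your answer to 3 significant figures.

Wien's law: T_NMS-3136/T_NMS-2104 = λ_NMS-2104/λ_NMS-3136 = 693/869 = 0.7975.
L_NMS-3136/L_NMS-2104 = (R_NMS-3136/R_NMS-2104)²(T_NMS-3136/T_NMS-2104)⁴ = (10.0)²(0.7975)⁴ = 40.44.
F_NMS-3136/F_NMS-2104 = (L_NMS-3136/L_NMS-2104)/(d_NMS-3136/d_NMS-2104)² = 40.44/(2.20)² = 8.356.

8.36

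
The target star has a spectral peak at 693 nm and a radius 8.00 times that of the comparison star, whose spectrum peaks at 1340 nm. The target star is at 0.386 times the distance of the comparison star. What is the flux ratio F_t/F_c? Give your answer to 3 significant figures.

6.00×10^3

Wien's law: T_t/T_c = λ_c/λ_t = 1340/693 = 1.934.
L_t/L_c = (R_t/R_c)²(T_t/T_c)⁴ = (8.00)²(1.934)⁴ = 894.7.
F_t/F_c = (L_t/L_c)/(d_t/d_c)² = 894.7/(0.386)² = 6005.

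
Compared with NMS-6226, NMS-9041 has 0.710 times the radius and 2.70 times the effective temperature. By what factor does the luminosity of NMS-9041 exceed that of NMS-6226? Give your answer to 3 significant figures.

26.8

From the Stefan–Boltzmann law, L ∝ R²T⁴, so
L_NMS-9041/L_NMS-6226 = (R_NMS-9041/R_NMS-6226)² (T_NMS-9041/T_NMS-6226)⁴ = (0.710)² × (2.70)⁴ = 0.5041 × 53.14 = 26.79.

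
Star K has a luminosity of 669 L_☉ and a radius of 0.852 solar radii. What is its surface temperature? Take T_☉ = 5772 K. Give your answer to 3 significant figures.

3.18×10^4 K

T/T_☉ = (L/L_☉)^(1/4) / (R/R_☉)^(1/2)
T = 5772 × (669)^(1/4) / √(0.852) = 5772 × 5.086 / 0.9230 = 3.180×10^4 K.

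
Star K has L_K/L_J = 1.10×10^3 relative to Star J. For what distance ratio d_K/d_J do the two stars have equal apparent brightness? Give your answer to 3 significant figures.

Equal flux requires L_K/d_K² = L_J/d_J², so d_K/d_J = √(L_K/L_J)
= √(1.10×10^3) = 33.17.

33.2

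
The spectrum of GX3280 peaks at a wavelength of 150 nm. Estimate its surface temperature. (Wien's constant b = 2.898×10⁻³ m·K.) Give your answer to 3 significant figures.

1.93×10^4 K

T = b/λ_max = 2.898×10⁻³ / (150×10⁻⁹) = 1.932×10^4 K.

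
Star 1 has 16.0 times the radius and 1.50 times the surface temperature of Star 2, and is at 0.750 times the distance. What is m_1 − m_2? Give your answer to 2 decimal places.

-8.41

L_1/L_2 = (16.0)²(1.50)⁴ = 1296.
F_1/F_2 = (L_1/L_2)/(d_1/d_2)² = 1296/0.5625 = 2304.
m_1 − m_2 = −2.5 log₁₀(2304) = -8.41.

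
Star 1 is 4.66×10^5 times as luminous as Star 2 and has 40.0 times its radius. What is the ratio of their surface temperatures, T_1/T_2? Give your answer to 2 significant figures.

L ∝ R²T⁴ gives T ∝ (L/R²)^(1/4), so
T_1/T_2 = (4.66×10^5 / 40.0²)^(1/4) = (291.2)^(1/4) = 4.131.

4.1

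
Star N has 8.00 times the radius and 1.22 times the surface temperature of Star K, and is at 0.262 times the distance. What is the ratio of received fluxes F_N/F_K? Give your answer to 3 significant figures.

2.07×10^3

L_N/L_K = (R_N/R_K)²(T_N/T_K)⁴ = (8.00)² × (1.22)⁴ = 141.8.
F_N/F_K = (L_N/L_K)/(d_N/d_K)² = 141.8 / (0.262)² = 2065.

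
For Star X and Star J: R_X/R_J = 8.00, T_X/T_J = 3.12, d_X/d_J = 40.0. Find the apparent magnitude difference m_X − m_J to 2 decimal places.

-1.45

L_X/L_J = (8.00)²(3.12)⁴ = 6065.
F_X/F_J = (L_X/L_J)/(d_X/d_J)² = 6065/1600 = 3.790.
m_X − m_J = −2.5 log₁₀(3.790) = -1.45.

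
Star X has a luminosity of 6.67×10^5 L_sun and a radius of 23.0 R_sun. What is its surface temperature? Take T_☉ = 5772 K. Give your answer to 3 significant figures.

T/T_☉ = (L/L_☉)^(1/4) / (R/R_☉)^(1/2)
T = 5772 × (6.67×10^5)^(1/4) / √(23.0) = 5772 × 28.58 / 4.796 = 3.439×10^4 K.

3.44×10^4 K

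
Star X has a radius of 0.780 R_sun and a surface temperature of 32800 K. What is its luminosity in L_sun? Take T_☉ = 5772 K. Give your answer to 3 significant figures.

L/L_☉ = (R/R_☉)² (T/T_☉)⁴ = (0.780)² × (32800/5772)⁴
       = 0.6084 × (5.683)⁴ = 0.6084 × 1043 = 634.4.

634 L_sun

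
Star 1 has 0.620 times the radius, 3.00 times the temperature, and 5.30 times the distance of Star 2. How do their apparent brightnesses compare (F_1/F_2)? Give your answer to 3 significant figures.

1.11

L_1/L_2 = (R_1/R_2)²(T_1/T_2)⁴ = (0.620)² × (3.00)⁴ = 31.14.
F_1/F_2 = (L_1/L_2)/(d_1/d_2)² = 31.14 / (5.30)² = 1.108.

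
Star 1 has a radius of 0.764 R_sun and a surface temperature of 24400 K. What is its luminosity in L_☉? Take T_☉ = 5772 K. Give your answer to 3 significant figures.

L/L_☉ = (R/R_☉)² (T/T_☉)⁴ = (0.764)² × (24400/5772)⁴
       = 0.5837 × (4.227)⁴ = 0.5837 × 319.3 = 186.4.

186 L_☉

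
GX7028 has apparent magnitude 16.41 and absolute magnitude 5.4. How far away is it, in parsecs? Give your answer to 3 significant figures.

1.59×10^3 pc

m − M = 5 log₁₀(d/10 pc)
16.41 − (5.4) = 11.01 = 5 log₁₀(d/10)
d = 10 × 10^(11.01/5) = 10 × 10^2.202 = 1592 pc.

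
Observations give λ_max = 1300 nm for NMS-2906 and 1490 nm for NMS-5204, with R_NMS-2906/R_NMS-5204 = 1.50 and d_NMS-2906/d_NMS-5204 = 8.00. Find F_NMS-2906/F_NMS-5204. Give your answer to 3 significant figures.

0.0607

Wien's law: T_NMS-2906/T_NMS-5204 = λ_NMS-5204/λ_NMS-2906 = 1490/1300 = 1.146.
L_NMS-2906/L_NMS-5204 = (R_NMS-2906/R_NMS-5204)²(T_NMS-2906/T_NMS-5204)⁴ = (1.50)²(1.146)⁴ = 3.883.
F_NMS-2906/F_NMS-5204 = (L_NMS-2906/L_NMS-5204)/(d_NMS-2906/d_NMS-5204)² = 3.883/(8.00)² = 0.06067.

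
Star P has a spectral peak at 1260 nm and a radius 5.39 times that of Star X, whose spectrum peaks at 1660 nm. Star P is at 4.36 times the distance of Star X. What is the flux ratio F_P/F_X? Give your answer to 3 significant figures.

Wien's law: T_P/T_X = λ_X/λ_P = 1660/1260 = 1.317.
L_P/L_X = (R_P/R_X)²(T_P/T_X)⁴ = (5.39)²(1.317)⁴ = 87.52.
F_P/F_X = (L_P/L_X)/(d_P/d_X)² = 87.52/(4.36)² = 4.604.

4.60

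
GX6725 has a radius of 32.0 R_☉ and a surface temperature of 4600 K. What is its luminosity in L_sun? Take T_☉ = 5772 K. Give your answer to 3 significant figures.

413 L_sun

L/L_☉ = (R/R_☉)² (T/T_☉)⁴ = (32.0)² × (4600/5772)⁴
       = 1024 × (0.7970)⁴ = 1024 × 0.4034 = 413.1.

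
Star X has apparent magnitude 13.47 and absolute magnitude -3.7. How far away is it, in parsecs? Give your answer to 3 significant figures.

2.72×10^4 pc

m − M = 5 log₁₀(d/10 pc)
13.47 − (-3.7) = 17.17 = 5 log₁₀(d/10)
d = 10 × 10^(17.17/5) = 10 × 10^3.434 = 2.716×10^4 pc.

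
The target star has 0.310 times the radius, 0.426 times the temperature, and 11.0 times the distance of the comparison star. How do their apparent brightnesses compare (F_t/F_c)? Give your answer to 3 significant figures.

2.62×10^-5

L_t/L_c = (R_t/R_c)²(T_t/T_c)⁴ = (0.310)² × (0.426)⁴ = 0.003165.
F_t/F_c = (L_t/L_c)/(d_t/d_c)² = 0.003165 / (11.0)² = 2.616×10^-5.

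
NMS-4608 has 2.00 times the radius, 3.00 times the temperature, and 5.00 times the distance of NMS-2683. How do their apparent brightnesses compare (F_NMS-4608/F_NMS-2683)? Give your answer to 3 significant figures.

L_NMS-4608/L_NMS-2683 = (R_NMS-4608/R_NMS-2683)²(T_NMS-4608/T_NMS-2683)⁴ = (2.00)² × (3.00)⁴ = 324.0.
F_NMS-4608/F_NMS-2683 = (L_NMS-4608/L_NMS-2683)/(d_NMS-4608/d_NMS-2683)² = 324.0 / (5.00)² = 12.96.

13.0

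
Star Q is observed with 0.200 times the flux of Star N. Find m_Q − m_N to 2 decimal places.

1.75

m_Q − m_N = −2.5 log₁₀(F_Q/F_N) = −2.5 log₁₀(0.200) = −2.5 × (-0.699) = 1.747.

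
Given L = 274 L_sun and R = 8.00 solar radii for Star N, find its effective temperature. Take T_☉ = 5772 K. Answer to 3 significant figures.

8.30×10^3 K

T/T_☉ = (L/L_☉)^(1/4) / (R/R_☉)^(1/2)
T = 5772 × (274)^(1/4) / √(8.00) = 5772 × 4.069 / 2.828 = 8303 K.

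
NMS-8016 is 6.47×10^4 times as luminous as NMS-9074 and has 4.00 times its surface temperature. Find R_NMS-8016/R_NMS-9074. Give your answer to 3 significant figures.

15.9

L ∝ R²T⁴ gives R ∝ √L / T², so
R_NMS-8016/R_NMS-9074 = √(6.47×10^4) / (4.00)² = 254.4 / 16.00 = 15.90.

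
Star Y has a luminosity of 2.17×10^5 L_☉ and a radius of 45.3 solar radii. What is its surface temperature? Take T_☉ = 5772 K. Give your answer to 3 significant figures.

T/T_☉ = (L/L_☉)^(1/4) / (R/R_☉)^(1/2)
T = 5772 × (2.17×10^5)^(1/4) / √(45.3) = 5772 × 21.58 / 6.731 = 1.851×10^4 K.

1.85×10^4 K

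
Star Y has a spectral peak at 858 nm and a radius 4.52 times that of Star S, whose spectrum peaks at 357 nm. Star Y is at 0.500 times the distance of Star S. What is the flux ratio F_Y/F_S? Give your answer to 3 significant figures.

Wien's law: T_Y/T_S = λ_S/λ_Y = 357/858 = 0.4161.
L_Y/L_S = (R_Y/R_S)²(T_Y/T_S)⁴ = (4.52)²(0.4161)⁴ = 0.6124.
F_Y/F_S = (L_Y/L_S)/(d_Y/d_S)² = 0.6124/(0.500)² = 2.449.

2.45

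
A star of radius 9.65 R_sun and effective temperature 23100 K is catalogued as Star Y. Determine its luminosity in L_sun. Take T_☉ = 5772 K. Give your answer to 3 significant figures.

2.39×10^4 L_sun

L/L_☉ = (R/R_☉)² (T/T_☉)⁴ = (9.65)² × (23100/5772)⁴
       = 93.12 × (4.002)⁴ = 93.12 × 256.5 = 2.389×10^4.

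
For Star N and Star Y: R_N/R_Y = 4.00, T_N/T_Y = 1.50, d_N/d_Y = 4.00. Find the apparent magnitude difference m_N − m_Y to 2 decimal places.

-1.76

L_N/L_Y = (4.00)²(1.50)⁴ = 81.00.
F_N/F_Y = (L_N/L_Y)/(d_N/d_Y)² = 81.00/16.00 = 5.062.
m_N − m_Y = −2.5 log₁₀(5.062) = -1.76.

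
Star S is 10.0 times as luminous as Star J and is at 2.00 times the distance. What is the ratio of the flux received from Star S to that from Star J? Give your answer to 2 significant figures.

F = L/(4πd²), so F_S/F_J = (L_S/L_J) / (d_S/d_J)²
= 10.0 / (2.00)² = 10.0 / 4.000 = 2.500.

2.5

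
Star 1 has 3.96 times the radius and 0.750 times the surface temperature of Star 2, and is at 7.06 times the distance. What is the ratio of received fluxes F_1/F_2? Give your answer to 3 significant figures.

0.0995

L_1/L_2 = (R_1/R_2)²(T_1/T_2)⁴ = (3.96)² × (0.750)⁴ = 4.962.
F_1/F_2 = (L_1/L_2)/(d_1/d_2)² = 4.962 / (7.06)² = 0.09955.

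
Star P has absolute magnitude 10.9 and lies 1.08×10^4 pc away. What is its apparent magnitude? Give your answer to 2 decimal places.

26.07

m = M + 5 log₁₀(d/10 pc) = 10.9 + 5 log₁₀(1.08×10^4/10)
  = 10.9 + 5 × 3.033 = 10.9 + 15.17 = 26.07.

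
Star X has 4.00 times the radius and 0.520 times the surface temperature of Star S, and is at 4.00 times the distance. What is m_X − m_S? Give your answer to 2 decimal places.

2.84

L_X/L_S = (4.00)²(0.520)⁴ = 1.170.
F_X/F_S = (L_X/L_S)/(d_X/d_S)² = 1.170/16.00 = 0.07312.
m_X − m_S = −2.5 log₁₀(0.07312) = 2.84.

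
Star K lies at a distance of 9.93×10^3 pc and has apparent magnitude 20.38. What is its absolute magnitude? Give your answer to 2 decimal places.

5.40

M = m − 5 log₁₀(d/10 pc) = 20.38 − 5 log₁₀(9.93×10^3/10)
  = 20.38 − 5 × 2.997 = 20.38 − 14.98 = 5.40.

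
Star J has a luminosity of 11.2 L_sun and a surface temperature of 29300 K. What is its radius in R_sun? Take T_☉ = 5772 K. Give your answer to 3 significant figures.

R/R_☉ = √(L/L_☉) / (T/T_☉)² = √(11.2) / (5.076)²
       = 3.347 / 25.77 = 0.1299.

0.130 R_sun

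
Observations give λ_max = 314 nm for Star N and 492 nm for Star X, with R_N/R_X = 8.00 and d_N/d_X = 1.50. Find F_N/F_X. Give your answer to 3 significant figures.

Wien's law: T_N/T_X = λ_X/λ_N = 492/314 = 1.567.
L_N/L_X = (R_N/R_X)²(T_N/T_X)⁴ = (8.00)²(1.567)⁴ = 385.8.
F_N/F_X = (L_N/L_X)/(d_N/d_X)² = 385.8/(1.50)² = 171.5.

171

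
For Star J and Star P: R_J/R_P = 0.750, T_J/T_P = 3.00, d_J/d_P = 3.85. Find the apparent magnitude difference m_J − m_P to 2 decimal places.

L_J/L_P = (0.750)²(3.00)⁴ = 45.56.
F_J/F_P = (L_J/L_P)/(d_J/d_P)² = 45.56/14.82 = 3.074.
m_J − m_P = −2.5 log₁₀(3.074) = -1.22.

-1.22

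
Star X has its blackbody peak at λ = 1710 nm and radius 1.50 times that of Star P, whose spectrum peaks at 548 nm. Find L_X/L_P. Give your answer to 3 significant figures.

0.0237

Wien's law gives T ∝ 1/λ_max, so T_X/T_P = λ_P/λ_X = 548/1710 = 0.3205.
Then L ∝ R²T⁴ gives L_X/L_P = (1.50)² × (0.3205)⁴ = 2.250 × 0.01055 = 0.02373.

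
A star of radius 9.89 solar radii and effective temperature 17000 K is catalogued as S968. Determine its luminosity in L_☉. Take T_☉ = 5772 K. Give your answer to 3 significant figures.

7.36×10^3 L_☉

L/L_☉ = (R/R_☉)² (T/T_☉)⁴ = (9.89)² × (17000/5772)⁴
       = 97.81 × (2.945)⁴ = 97.81 × 75.25 = 7360.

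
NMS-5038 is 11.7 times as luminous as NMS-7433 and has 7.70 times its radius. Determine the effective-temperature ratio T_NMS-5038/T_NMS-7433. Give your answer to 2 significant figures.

L ∝ R²T⁴ gives T ∝ (L/R²)^(1/4), so
T_NMS-5038/T_NMS-7433 = (11.7 / 7.70²)^(1/4) = (0.1973)^(1/4) = 0.6665.

0.67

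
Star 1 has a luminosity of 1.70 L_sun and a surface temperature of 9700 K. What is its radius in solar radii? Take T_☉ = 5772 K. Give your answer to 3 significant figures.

R/R_☉ = √(L/L_☉) / (T/T_☉)² = √(1.70) / (1.681)²
       = 1.304 / 2.824 = 0.4617.

0.462 solar radii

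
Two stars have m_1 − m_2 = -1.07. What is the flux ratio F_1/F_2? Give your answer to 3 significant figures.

2.68

F_1/F_2 = 10^(−(m_1 − m_2)/2.5) = 10^(1.07/2.5) = 10^0.428 = 2.679.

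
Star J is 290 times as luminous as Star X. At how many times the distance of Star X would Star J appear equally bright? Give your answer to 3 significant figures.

Equal flux requires L_J/d_J² = L_X/d_X², so d_J/d_X = √(L_J/L_X)
= √(290) = 17.03.

17.0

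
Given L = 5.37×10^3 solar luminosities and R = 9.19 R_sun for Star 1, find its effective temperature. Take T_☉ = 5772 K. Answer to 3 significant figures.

T/T_☉ = (L/L_☉)^(1/4) / (R/R_☉)^(1/2)
T = 5772 × (5.37×10^3)^(1/4) / √(9.19) = 5772 × 8.560 / 3.032 = 1.630×10^4 K.

1.63×10^4 K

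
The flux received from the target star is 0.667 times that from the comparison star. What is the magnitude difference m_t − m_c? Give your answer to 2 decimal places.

m_t − m_c = −2.5 log₁₀(F_t/F_c) = −2.5 log₁₀(0.667) = −2.5 × (-0.176) = 0.440.

0.44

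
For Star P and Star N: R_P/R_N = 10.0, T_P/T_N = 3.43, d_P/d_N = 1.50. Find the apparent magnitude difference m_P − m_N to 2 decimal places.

L_P/L_N = (10.0)²(3.43)⁴ = 1.384×10^4.
F_P/F_N = (L_P/L_N)/(d_P/d_N)² = 1.384×10^4/2.250 = 6152.
m_P − m_N = −2.5 log₁₀(6152) = -9.47.

-9.47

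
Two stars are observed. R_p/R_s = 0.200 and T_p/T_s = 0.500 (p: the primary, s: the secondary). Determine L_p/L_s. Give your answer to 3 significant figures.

0.00250

From the Stefan–Boltzmann law, L ∝ R²T⁴, so
L_p/L_s = (R_p/R_s)² (T_p/T_s)⁴ = (0.200)² × (0.500)⁴ = 0.04000 × 0.06250 = 0.002500.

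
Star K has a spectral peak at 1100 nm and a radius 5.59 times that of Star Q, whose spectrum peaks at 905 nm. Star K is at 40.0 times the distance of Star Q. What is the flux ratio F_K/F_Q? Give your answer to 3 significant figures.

Wien's law: T_K/T_Q = λ_Q/λ_K = 905/1100 = 0.8227.
L_K/L_Q = (R_K/R_Q)²(T_K/T_Q)⁴ = (5.59)²(0.8227)⁴ = 14.32.
F_K/F_Q = (L_K/L_Q)/(d_K/d_Q)² = 14.32/(40.0)² = 0.008948.

0.00895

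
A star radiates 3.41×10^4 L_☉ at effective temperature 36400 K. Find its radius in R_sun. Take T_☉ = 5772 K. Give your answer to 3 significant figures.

4.64 R_sun

R/R_☉ = √(L/L_☉) / (T/T_☉)² = √(3.41×10^4) / (6.306)²
       = 184.7 / 39.77 = 4.643.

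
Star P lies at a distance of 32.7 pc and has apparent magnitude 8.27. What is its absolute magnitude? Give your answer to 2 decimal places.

5.70

M = m − 5 log₁₀(d/10 pc) = 8.27 − 5 log₁₀(32.7/10)
  = 8.27 − 5 × 0.515 = 8.27 − 2.57 = 5.70.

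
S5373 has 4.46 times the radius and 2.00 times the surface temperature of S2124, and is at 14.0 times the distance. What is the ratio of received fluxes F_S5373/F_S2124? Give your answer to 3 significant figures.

L_S5373/L_S2124 = (R_S5373/R_S2124)²(T_S5373/T_S2124)⁴ = (4.46)² × (2.00)⁴ = 318.3.
F_S5373/F_S2124 = (L_S5373/L_S2124)/(d_S5373/d_S2124)² = 318.3 / (14.0)² = 1.624.

1.62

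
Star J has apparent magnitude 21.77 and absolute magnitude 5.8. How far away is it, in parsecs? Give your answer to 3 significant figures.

m − M = 5 log₁₀(d/10 pc)
21.77 − (5.8) = 15.97 = 5 log₁₀(d/10)
d = 10 × 10^(15.97/5) = 10 × 10^3.194 = 1.563×10^4 pc.

1.56×10^4 pc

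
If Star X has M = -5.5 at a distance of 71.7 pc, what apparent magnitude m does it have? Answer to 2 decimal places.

m = M + 5 log₁₀(d/10 pc) = -5.5 + 5 log₁₀(71.7/10)
  = -5.5 + 5 × 0.856 = -5.5 + 4.28 = -1.22.

-1.22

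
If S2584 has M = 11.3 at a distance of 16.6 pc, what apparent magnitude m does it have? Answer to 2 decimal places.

12.40

m = M + 5 log₁₀(d/10 pc) = 11.3 + 5 log₁₀(16.6/10)
  = 11.3 + 5 × 0.220 = 11.3 + 1.10 = 12.40.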